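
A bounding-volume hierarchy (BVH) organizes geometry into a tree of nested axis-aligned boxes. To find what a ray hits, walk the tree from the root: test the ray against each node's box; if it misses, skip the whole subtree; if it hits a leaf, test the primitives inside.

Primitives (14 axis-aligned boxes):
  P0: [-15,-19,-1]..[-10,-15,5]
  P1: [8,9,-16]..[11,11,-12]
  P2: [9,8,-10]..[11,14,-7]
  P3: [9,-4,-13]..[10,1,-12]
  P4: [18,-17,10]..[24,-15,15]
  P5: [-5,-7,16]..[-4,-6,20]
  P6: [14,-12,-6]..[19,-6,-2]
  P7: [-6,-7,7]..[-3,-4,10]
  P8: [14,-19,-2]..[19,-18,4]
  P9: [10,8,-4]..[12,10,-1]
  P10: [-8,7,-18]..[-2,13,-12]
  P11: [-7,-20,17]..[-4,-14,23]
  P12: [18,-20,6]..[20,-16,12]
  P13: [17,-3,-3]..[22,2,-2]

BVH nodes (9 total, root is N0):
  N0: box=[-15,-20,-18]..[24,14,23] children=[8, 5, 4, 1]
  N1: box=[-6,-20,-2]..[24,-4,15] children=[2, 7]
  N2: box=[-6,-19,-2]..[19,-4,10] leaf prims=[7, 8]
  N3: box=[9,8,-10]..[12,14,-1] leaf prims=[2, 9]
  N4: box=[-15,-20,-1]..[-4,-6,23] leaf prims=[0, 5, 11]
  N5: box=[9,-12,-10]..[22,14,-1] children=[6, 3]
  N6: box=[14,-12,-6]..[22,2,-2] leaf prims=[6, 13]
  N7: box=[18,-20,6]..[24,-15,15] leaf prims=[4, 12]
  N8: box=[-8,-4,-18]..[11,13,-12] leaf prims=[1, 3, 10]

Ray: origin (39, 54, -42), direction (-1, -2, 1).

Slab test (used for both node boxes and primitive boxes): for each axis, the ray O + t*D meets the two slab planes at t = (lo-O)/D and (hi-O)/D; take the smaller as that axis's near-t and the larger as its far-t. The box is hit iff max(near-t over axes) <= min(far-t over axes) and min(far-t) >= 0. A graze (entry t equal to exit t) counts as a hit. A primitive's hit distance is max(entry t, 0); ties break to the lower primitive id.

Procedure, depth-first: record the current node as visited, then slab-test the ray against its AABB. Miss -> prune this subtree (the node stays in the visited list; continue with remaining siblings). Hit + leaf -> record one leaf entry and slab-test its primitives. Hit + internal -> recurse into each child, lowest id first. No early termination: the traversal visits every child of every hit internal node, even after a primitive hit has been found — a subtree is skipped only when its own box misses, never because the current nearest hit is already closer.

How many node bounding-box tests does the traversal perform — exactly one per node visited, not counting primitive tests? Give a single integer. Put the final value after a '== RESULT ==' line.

Walk:
N0 x:[15,54] y:[20,37] z:[24,65] -> hit [24,37], descend [1, 4, 5, 8]
  N1 x:[15,45] y:[29,37] z:[40,57] -> miss, prune
  N4 x:[43,54] y:[30,37] z:[41,65] -> miss, prune
  N5 x:[17,30] y:[20,33] z:[32,41] -> miss, prune
  N8 x:[28,47] y:[41/2,29] z:[24,30] -> hit [28,29] leaf, test {P1(miss), P3@t=29, P10(miss)}

Summary -> nodes [0, 1, 4, 5, 8]; box-tests=5; leaf-entries=1; first=P3

== RESULT ==
5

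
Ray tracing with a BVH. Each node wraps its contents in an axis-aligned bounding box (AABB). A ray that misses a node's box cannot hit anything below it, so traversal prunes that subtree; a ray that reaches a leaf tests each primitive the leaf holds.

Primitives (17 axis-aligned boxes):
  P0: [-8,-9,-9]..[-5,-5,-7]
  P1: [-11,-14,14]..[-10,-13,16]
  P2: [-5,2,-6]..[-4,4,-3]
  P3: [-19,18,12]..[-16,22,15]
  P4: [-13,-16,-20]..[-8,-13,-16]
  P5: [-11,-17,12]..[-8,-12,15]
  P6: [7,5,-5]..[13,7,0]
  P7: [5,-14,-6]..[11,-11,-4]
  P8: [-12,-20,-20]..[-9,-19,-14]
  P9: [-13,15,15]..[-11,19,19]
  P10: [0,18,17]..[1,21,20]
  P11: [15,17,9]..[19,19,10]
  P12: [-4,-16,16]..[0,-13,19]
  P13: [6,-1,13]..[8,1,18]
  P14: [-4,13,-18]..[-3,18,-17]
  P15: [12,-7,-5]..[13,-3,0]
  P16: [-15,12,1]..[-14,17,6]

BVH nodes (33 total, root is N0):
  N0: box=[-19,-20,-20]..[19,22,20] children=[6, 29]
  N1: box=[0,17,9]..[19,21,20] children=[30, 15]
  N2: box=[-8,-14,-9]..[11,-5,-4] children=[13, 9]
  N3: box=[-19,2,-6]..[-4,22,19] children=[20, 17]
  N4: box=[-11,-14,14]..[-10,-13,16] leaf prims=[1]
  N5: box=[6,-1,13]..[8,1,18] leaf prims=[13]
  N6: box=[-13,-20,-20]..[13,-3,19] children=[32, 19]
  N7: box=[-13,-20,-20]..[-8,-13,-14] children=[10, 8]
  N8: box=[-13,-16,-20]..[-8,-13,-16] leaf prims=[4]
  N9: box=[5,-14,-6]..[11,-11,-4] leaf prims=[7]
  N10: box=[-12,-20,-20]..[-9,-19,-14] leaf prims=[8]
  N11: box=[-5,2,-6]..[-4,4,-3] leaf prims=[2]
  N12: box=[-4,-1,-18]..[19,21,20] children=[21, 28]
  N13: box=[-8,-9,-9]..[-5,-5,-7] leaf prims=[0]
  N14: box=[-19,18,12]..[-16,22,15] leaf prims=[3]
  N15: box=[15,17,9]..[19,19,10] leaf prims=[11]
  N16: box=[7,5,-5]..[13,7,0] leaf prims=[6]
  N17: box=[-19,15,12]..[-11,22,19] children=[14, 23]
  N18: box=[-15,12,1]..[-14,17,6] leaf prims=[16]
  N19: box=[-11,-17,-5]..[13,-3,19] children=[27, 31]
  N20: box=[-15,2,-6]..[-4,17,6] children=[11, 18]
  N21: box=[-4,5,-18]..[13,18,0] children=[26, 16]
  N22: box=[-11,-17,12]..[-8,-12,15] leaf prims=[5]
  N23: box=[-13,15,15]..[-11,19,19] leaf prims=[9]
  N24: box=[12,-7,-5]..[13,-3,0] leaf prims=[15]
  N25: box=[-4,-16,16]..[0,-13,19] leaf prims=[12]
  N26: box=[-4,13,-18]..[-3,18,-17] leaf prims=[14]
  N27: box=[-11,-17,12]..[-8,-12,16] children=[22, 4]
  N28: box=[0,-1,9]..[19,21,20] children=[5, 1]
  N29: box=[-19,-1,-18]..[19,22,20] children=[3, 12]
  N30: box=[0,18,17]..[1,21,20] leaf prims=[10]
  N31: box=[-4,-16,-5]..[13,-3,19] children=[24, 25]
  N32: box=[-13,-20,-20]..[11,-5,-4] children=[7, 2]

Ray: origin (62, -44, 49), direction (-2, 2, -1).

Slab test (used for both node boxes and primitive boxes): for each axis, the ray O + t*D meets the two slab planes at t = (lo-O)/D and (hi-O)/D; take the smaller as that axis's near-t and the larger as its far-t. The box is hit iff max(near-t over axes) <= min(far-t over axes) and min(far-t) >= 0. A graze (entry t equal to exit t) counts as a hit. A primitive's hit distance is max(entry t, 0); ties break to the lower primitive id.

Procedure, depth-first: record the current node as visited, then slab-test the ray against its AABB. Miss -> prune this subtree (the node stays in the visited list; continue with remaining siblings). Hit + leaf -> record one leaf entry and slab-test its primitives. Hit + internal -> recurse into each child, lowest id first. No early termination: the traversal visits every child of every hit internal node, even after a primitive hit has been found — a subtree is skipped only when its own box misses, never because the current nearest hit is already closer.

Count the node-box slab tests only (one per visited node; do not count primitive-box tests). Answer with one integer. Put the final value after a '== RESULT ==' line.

Trace the traversal:
N0 x:[43/2,81/2] y:[12,33] z:[29,69] -> hit [29,33], descend [6, 29]
  N6 x:[49/2,75/2] y:[12,41/2] z:[30,69] -> miss, prune
  N29 x:[43/2,81/2] y:[43/2,33] z:[29,67] -> hit [29,33], descend [3, 12]
    N3 x:[33,81/2] y:[23,33] z:[30,55] -> hit [33,33], descend [17, 20]
      N17 x:[73/2,81/2] y:[59/2,33] z:[30,37] -> miss, prune
      N20 x:[33,77/2] y:[23,61/2] z:[43,55] -> miss, prune
    N12 x:[43/2,33] y:[43/2,65/2] z:[29,67] -> hit [29,65/2], descend [21, 28]
      N21 x:[49/2,33] y:[49/2,31] z:[49,67] -> miss, prune
      N28 x:[43/2,31] y:[43/2,65/2] z:[29,40] -> hit [29,31], descend [1, 5]
        N1 x:[43/2,31] y:[61/2,65/2] z:[29,40] -> hit [61/2,31], descend [15, 30]
          N15 x:[43/2,47/2] y:[61/2,63/2] z:[39,40] -> miss, prune
          N30 x:[61/2,31] y:[31,65/2] z:[29,32] -> hit [31,31] leaf, test {P10@t=31}
        N5 x:[27,28] y:[43/2,45/2] z:[31,36] -> miss, prune

Summary -> nodes [0, 6, 29, 3, 17, 20, 12, 21, 28, 1, 15, 30, 5]; box-tests=13; leaf-entries=1; first=P10

== RESULT ==
13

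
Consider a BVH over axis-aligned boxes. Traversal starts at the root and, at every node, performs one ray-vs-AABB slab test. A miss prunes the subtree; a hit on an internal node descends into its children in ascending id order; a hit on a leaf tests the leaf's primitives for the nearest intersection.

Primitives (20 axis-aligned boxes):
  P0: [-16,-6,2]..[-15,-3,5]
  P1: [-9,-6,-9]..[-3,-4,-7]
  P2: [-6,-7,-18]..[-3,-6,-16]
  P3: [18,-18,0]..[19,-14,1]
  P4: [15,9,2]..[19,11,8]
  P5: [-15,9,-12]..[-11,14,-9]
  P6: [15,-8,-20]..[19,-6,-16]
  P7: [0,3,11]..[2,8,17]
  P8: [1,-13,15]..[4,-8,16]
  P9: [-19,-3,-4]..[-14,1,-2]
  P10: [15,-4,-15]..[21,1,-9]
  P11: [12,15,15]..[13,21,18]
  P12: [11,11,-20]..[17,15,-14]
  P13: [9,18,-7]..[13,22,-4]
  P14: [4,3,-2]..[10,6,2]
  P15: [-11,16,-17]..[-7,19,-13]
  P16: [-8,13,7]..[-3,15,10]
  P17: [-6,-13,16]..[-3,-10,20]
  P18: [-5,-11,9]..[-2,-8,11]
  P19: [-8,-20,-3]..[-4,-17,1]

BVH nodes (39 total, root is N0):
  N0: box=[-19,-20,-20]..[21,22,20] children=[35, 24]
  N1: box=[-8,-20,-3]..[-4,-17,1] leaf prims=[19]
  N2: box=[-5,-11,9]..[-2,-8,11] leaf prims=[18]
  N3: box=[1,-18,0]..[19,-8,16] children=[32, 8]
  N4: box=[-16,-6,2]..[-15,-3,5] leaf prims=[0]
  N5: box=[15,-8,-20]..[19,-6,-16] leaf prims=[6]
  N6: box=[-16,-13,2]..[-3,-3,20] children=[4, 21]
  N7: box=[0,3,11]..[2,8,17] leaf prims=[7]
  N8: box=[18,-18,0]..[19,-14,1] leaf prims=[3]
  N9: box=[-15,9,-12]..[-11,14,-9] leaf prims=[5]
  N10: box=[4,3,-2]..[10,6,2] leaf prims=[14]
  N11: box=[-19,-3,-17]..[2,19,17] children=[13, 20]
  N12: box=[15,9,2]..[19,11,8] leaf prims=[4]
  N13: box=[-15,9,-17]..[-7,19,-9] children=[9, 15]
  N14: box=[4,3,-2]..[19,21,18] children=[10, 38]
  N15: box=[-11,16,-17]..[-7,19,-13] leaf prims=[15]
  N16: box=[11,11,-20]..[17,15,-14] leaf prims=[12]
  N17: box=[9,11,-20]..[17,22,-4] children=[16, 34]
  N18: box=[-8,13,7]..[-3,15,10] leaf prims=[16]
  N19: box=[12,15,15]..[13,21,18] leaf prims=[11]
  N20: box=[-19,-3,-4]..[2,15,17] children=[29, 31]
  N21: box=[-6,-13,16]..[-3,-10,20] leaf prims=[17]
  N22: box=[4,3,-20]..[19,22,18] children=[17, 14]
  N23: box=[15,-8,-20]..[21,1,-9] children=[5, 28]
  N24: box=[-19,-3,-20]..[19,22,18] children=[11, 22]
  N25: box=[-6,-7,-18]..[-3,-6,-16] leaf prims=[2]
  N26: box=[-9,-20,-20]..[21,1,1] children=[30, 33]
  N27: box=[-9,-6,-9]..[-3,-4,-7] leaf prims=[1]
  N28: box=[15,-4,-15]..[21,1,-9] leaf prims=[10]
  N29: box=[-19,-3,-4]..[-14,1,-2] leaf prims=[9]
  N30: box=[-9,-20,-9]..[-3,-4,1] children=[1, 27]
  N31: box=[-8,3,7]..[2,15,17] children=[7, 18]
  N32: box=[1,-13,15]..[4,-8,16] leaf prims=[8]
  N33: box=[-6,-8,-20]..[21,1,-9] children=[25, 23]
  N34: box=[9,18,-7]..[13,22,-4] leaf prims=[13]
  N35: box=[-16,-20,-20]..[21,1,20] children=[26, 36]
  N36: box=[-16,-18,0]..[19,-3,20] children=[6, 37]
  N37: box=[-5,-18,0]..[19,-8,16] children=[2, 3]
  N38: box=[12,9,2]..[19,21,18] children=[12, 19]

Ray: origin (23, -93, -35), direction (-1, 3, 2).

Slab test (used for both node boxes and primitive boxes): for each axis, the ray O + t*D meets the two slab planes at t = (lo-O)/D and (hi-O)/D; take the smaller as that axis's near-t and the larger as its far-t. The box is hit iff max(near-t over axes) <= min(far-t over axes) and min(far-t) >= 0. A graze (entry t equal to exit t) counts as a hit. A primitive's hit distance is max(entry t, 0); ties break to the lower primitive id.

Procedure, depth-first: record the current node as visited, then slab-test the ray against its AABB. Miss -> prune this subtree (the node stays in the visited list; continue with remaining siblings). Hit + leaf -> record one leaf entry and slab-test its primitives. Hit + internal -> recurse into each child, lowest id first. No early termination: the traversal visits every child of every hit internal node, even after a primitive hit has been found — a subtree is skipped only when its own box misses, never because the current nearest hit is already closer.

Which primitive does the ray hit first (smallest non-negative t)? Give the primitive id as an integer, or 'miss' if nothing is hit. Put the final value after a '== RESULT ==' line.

Walk:
N0 x:[2,42] y:[73/3,115/3] z:[15/2,55/2] -> hit [73/3,55/2], descend [24, 35]
  N24 x:[4,42] y:[30,115/3] z:[15/2,53/2] -> miss, prune
  N35 x:[2,39] y:[73/3,94/3] z:[15/2,55/2] -> hit [73/3,55/2], descend [26, 36]
    N26 x:[2,32] y:[73/3,94/3] z:[15/2,18] -> miss, prune
    N36 x:[4,39] y:[25,30] z:[35/2,55/2] -> hit [25,55/2], descend [6, 37]
      N6 x:[26,39] y:[80/3,30] z:[37/2,55/2] -> hit [80/3,55/2], descend [4, 21]
        N4 x:[38,39] y:[29,30] z:[37/2,20] -> miss, prune
        N21 x:[26,29] y:[80/3,83/3] z:[51/2,55/2] -> hit [80/3,55/2] leaf, test {P17@t=80/3}
      N37 x:[4,28] y:[25,85/3] z:[35/2,51/2] -> hit [25,51/2], descend [2, 3]
        N2 x:[25,28] y:[82/3,85/3] z:[22,23] -> miss, prune
        N3 x:[4,22] y:[25,85/3] z:[35/2,51/2] -> miss, prune

Summary -> nodes [0, 24, 35, 26, 36, 6, 4, 21, 37, 2, 3]; box-tests=11; leaf-entries=1; first=P17

== RESULT ==
17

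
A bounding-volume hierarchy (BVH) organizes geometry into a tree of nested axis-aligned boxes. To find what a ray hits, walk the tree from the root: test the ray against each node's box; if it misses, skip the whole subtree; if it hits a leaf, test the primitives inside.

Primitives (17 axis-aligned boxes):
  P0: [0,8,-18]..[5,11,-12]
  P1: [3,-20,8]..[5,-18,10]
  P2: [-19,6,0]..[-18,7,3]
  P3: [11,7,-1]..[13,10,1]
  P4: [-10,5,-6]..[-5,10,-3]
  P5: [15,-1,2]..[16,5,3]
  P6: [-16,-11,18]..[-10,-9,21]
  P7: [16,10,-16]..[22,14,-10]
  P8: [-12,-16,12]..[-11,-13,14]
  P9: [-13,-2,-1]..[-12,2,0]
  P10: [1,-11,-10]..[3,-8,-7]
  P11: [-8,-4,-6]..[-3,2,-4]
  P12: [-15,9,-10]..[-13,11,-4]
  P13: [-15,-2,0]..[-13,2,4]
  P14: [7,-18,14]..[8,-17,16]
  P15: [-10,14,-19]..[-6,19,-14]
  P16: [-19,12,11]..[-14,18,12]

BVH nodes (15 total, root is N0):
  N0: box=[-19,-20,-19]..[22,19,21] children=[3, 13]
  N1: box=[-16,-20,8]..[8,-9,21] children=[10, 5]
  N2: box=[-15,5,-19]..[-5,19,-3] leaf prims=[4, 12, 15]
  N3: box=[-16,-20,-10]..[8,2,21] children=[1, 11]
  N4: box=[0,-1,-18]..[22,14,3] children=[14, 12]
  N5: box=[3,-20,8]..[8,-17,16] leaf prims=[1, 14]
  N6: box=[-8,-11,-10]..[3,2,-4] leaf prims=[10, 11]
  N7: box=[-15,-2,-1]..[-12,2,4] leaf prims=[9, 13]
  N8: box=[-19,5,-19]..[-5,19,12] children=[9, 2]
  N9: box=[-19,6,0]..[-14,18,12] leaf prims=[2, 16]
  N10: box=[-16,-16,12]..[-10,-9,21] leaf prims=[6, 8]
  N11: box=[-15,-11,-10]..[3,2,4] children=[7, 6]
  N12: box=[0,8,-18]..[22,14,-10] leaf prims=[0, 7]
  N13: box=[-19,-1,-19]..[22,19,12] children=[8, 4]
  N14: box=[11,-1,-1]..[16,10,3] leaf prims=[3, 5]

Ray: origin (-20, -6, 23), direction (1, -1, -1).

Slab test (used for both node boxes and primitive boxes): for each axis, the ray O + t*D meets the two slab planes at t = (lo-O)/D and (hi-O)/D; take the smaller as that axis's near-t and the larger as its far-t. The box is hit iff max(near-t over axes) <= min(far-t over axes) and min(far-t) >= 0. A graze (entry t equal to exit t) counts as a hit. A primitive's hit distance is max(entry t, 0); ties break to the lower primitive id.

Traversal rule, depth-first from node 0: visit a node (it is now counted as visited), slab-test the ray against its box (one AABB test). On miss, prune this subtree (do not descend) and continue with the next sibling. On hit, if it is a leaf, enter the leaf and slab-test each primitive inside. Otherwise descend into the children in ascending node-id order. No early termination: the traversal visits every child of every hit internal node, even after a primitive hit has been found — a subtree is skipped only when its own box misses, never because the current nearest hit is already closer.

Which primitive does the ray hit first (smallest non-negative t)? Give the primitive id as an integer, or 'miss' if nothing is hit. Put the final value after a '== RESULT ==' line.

Walk:
N0 x:[1,42] y:[-25,14] z:[2,42] -> hit [2,14], descend [3, 13]
  N3 x:[4,28] y:[-8,14] z:[2,33] -> hit [4,14], descend [1, 11]
    N1 x:[4,28] y:[3,14] z:[2,15] -> hit [4,14], descend [5, 10]
      N5 x:[23,28] y:[11,14] z:[7,15] -> miss, prune
      N10 x:[4,10] y:[3,10] z:[2,11] -> hit [4,10] leaf, test {P6@t=4, P8@t=9}
    N11 x:[5,23] y:[-8,5] z:[19,33] -> miss, prune
  N13 x:[1,42] y:[-25,-5] z:[11,42] -> miss, prune

7 AABB tests over nodes [0, 3, 1, 5, 10, 11, 13]; 1 leaf entered; closest P6.

== RESULT ==
6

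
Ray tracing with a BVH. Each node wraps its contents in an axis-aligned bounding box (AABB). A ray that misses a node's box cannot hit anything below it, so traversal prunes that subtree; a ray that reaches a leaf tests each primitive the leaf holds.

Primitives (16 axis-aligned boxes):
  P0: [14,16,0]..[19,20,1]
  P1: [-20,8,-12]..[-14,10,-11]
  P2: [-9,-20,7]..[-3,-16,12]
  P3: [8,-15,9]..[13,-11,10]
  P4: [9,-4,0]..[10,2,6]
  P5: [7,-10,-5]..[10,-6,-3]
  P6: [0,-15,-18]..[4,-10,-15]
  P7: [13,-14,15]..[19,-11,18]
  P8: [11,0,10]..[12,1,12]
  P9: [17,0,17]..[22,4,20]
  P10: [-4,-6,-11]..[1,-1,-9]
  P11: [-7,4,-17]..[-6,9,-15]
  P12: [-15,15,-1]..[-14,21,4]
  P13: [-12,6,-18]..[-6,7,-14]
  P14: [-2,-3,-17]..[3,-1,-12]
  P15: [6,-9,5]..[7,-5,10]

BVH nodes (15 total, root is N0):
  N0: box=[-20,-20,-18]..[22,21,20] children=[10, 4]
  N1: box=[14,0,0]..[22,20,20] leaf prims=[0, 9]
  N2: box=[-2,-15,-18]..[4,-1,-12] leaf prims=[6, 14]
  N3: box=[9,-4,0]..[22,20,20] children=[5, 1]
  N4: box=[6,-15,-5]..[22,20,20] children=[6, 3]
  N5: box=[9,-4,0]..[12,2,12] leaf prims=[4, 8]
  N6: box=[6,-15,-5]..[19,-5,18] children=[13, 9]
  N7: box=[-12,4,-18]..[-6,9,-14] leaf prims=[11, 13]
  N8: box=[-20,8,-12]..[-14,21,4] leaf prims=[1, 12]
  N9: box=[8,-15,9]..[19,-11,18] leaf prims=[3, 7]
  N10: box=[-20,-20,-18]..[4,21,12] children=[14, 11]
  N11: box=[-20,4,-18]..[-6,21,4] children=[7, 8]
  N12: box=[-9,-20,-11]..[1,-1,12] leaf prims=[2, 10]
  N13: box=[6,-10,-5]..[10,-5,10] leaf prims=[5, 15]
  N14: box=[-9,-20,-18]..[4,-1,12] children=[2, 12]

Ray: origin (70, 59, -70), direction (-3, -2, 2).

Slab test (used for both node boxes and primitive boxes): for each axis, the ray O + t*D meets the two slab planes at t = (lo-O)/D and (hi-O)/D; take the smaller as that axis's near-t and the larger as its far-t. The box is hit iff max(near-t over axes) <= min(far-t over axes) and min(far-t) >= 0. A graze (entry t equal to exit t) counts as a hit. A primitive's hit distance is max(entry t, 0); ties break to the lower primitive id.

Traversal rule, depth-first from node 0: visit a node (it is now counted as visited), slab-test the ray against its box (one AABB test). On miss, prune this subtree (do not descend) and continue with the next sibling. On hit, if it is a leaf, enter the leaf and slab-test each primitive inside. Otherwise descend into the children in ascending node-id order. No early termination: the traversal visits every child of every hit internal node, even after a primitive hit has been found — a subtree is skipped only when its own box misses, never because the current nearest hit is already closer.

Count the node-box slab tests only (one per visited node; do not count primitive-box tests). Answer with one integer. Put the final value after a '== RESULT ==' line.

Walk:
N0 x:[16,30] y:[19,79/2] z:[26,45] -> hit [26,30], descend [4, 10]
  N4 x:[16,64/3] y:[39/2,37] z:[65/2,45] -> miss, prune
  N10 x:[22,30] y:[19,79/2] z:[26,41] -> hit [26,30], descend [11, 14]
    N11 x:[76/3,30] y:[19,55/2] z:[26,37] -> hit [26,55/2], descend [7, 8]
      N7 x:[76/3,82/3] y:[25,55/2] z:[26,28] -> hit [26,82/3] leaf, test {P11(miss), P13@t=26}
      N8 x:[28,30] y:[19,51/2] z:[29,37] -> miss, prune
    N14 x:[22,79/3] y:[30,79/2] z:[26,41] -> miss, prune

7 AABB tests over nodes [0, 4, 10, 11, 7, 8, 14]; 1 leaf entered; closest P13.

== RESULT ==
7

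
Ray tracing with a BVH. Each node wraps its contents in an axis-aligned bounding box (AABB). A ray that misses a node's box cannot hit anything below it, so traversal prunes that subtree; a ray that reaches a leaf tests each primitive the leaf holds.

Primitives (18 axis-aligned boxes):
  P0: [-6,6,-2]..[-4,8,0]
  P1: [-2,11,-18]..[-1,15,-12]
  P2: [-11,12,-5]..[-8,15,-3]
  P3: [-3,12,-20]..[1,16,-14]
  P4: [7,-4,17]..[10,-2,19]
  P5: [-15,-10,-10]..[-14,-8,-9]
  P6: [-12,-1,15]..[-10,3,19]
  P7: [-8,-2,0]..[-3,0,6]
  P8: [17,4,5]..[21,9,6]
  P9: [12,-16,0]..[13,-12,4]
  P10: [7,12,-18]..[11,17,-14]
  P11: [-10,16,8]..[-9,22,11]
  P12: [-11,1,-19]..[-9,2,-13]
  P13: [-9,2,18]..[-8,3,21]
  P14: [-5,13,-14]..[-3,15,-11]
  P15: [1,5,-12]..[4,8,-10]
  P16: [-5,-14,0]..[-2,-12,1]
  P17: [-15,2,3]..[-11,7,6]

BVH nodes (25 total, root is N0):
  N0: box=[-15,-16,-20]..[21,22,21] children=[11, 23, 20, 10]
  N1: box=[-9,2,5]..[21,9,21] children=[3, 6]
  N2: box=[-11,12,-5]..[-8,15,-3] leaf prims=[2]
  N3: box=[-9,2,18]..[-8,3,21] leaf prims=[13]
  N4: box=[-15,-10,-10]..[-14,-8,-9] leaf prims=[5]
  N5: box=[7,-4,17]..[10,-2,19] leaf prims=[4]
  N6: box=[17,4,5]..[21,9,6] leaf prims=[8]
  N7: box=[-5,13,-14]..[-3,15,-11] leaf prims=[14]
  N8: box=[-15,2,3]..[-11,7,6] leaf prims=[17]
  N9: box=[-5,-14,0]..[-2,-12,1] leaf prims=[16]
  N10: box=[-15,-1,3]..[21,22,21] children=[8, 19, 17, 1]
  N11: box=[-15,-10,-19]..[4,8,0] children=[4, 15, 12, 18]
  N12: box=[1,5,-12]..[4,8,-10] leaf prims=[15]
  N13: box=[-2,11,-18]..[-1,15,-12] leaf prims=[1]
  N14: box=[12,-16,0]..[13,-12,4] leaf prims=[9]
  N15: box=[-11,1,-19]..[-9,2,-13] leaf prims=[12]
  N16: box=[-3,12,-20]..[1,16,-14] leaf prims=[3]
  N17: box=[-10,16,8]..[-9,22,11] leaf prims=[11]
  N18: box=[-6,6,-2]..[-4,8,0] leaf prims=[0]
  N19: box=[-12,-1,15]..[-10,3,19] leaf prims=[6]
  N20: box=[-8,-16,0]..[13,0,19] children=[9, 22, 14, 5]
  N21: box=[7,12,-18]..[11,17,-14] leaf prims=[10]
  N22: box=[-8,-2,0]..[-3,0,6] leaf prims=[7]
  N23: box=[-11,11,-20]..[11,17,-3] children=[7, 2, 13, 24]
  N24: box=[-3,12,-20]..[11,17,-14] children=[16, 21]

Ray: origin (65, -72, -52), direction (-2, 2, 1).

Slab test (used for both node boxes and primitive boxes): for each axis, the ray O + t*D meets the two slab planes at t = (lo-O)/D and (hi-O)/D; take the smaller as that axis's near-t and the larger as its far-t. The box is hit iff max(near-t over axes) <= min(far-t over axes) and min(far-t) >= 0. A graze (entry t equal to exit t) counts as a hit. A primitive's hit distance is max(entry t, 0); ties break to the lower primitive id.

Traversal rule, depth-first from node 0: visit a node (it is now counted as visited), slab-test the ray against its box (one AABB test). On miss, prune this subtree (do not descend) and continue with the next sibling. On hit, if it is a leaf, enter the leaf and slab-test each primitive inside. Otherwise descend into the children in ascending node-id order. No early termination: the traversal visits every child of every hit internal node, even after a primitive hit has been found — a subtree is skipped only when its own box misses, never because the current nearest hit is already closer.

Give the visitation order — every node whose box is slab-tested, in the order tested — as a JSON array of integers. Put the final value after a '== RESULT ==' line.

Trace the traversal:
N0 x:[22,40] y:[28,47] z:[32,73] -> hit [32,40], descend [10, 11, 20, 23]
  N10 x:[22,40] y:[71/2,47] z:[55,73] -> miss, prune
  N11 x:[61/2,40] y:[31,40] z:[33,52] -> hit [33,40], descend [4, 12, 15, 18]
    N4 x:[79/2,40] y:[31,32] z:[42,43] -> miss, prune
    N12 x:[61/2,32] y:[77/2,40] z:[40,42] -> miss, prune
    N15 x:[37,38] y:[73/2,37] z:[33,39] -> hit [37,37] leaf, test {P12@t=37}
    N18 x:[69/2,71/2] y:[39,40] z:[50,52] -> miss, prune
  N20 x:[26,73/2] y:[28,36] z:[52,71] -> miss, prune
  N23 x:[27,38] y:[83/2,89/2] z:[32,49] -> miss, prune

9 AABB tests over nodes [0, 10, 11, 4, 12, 15, 18, 20, 23]; 1 leaf entered; closest P12.

== RESULT ==
[0, 10, 11, 4, 12, 15, 18, 20, 23]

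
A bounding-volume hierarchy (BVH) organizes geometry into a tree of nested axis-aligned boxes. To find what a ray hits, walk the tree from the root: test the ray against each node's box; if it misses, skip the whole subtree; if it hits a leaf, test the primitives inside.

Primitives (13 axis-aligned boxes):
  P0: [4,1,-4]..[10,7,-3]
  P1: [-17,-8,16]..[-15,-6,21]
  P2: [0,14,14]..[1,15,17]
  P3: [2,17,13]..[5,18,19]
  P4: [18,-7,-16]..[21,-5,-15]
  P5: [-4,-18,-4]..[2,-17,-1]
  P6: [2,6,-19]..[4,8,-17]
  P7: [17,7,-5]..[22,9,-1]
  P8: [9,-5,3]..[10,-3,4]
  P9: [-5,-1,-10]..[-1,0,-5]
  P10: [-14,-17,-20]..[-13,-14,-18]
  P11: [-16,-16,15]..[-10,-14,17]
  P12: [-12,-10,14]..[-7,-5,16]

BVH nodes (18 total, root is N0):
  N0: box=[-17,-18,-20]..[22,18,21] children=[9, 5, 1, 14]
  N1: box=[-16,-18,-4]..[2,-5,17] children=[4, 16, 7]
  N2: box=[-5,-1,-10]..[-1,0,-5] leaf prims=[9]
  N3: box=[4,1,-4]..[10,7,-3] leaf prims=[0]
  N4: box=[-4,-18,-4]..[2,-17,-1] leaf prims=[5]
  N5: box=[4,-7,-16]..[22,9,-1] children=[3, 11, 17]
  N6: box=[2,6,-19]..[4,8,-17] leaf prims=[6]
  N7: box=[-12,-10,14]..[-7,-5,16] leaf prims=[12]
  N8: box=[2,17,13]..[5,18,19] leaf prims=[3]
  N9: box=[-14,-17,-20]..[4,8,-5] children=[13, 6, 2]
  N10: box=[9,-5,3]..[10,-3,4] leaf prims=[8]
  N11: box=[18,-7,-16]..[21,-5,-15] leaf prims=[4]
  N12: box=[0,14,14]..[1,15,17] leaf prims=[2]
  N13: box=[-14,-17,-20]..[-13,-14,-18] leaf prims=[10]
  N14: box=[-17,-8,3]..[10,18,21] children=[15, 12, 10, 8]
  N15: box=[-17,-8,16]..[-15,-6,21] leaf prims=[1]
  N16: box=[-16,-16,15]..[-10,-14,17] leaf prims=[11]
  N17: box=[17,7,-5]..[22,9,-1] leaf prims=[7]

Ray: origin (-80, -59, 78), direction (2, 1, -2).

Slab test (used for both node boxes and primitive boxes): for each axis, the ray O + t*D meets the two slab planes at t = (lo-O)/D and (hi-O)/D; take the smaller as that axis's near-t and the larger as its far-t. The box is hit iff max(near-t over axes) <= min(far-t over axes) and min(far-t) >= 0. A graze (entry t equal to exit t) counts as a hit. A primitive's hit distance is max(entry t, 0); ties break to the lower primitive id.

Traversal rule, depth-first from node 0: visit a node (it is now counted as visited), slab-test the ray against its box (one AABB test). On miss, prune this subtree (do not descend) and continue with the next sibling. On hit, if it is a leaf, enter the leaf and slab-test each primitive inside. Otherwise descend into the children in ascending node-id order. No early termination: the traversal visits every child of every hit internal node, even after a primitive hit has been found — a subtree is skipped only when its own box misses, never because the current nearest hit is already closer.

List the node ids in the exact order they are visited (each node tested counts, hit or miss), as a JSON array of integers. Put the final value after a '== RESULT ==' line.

Traverse from the root:
N0 x:[63/2,51] y:[41,77] z:[57/2,49] -> hit [41,49], descend [1, 5, 9, 14]
  N1 x:[32,41] y:[41,54] z:[61/2,41] -> hit [41,41], descend [4, 7, 16]
    N4 x:[38,41] y:[41,42] z:[79/2,41] -> hit [41,41] leaf, test {P5@t=41}
    N7 x:[34,73/2] y:[49,54] z:[31,32] -> miss, prune
    N16 x:[32,35] y:[43,45] z:[61/2,63/2] -> miss, prune
  N5 x:[42,51] y:[52,68] z:[79/2,47] -> miss, prune
  N9 x:[33,42] y:[42,67] z:[83/2,49] -> hit [42,42], descend [2, 6, 13]
    N2 x:[75/2,79/2] y:[58,59] z:[83/2,44] -> miss, prune
    N6 x:[41,42] y:[65,67] z:[95/2,97/2] -> miss, prune
    N13 x:[33,67/2] y:[42,45] z:[48,49] -> miss, prune
  N14 x:[63/2,45] y:[51,77] z:[57/2,75/2] -> miss, prune

Visited [0, 1, 4, 7, 16, 5, 9, 2, 6, 13, 14]. Tests: 11 box, 1 leaf. Nearest: P5.

== RESULT ==
[0, 1, 4, 7, 16, 5, 9, 2, 6, 13, 14]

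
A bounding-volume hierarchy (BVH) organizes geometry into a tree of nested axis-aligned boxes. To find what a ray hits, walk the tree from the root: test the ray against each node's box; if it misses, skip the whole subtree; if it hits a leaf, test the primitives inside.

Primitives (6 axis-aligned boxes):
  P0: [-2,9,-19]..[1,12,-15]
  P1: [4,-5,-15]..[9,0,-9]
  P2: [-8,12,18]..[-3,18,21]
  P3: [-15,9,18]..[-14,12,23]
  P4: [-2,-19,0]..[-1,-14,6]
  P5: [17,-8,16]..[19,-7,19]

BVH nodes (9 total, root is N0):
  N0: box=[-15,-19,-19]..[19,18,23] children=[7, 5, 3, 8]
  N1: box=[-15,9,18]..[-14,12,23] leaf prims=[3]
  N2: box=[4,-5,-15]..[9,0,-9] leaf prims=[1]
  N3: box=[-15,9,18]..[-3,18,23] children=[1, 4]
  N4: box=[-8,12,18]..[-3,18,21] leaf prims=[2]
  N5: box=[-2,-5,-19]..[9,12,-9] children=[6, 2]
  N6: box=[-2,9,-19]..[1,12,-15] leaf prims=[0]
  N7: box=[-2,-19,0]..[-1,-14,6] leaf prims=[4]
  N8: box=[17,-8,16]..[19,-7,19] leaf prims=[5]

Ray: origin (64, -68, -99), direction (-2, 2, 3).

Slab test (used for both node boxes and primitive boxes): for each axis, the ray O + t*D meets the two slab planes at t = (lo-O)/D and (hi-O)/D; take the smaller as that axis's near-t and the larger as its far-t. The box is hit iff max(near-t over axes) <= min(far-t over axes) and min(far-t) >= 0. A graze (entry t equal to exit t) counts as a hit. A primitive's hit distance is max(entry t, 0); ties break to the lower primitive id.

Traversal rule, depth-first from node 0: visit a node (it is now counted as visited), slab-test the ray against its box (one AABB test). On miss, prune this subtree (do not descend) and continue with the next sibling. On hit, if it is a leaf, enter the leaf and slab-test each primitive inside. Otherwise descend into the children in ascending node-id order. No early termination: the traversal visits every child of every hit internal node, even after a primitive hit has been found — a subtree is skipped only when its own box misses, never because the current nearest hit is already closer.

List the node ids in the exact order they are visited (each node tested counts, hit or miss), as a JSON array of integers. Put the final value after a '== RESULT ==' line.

Traverse from the root:
N0 x:[45/2,79/2] y:[49/2,43] z:[80/3,122/3] -> hit [80/3,79/2], descend [3, 5, 7, 8]
  N3 x:[67/2,79/2] y:[77/2,43] z:[39,122/3] -> hit [39,79/2], descend [1, 4]
    N1 x:[39,79/2] y:[77/2,40] z:[39,122/3] -> hit [39,79/2] leaf, test {P3@t=39}
    N4 x:[67/2,36] y:[40,43] z:[39,40] -> miss, prune
  N5 x:[55/2,33] y:[63/2,40] z:[80/3,30] -> miss, prune
  N7 x:[65/2,33] y:[49/2,27] z:[33,35] -> miss, prune
  N8 x:[45/2,47/2] y:[30,61/2] z:[115/3,118/3] -> miss, prune

Summary -> nodes [0, 3, 1, 4, 5, 7, 8]; box-tests=7; leaf-entries=1; first=P3

== RESULT ==
[0, 3, 1, 4, 5, 7, 8]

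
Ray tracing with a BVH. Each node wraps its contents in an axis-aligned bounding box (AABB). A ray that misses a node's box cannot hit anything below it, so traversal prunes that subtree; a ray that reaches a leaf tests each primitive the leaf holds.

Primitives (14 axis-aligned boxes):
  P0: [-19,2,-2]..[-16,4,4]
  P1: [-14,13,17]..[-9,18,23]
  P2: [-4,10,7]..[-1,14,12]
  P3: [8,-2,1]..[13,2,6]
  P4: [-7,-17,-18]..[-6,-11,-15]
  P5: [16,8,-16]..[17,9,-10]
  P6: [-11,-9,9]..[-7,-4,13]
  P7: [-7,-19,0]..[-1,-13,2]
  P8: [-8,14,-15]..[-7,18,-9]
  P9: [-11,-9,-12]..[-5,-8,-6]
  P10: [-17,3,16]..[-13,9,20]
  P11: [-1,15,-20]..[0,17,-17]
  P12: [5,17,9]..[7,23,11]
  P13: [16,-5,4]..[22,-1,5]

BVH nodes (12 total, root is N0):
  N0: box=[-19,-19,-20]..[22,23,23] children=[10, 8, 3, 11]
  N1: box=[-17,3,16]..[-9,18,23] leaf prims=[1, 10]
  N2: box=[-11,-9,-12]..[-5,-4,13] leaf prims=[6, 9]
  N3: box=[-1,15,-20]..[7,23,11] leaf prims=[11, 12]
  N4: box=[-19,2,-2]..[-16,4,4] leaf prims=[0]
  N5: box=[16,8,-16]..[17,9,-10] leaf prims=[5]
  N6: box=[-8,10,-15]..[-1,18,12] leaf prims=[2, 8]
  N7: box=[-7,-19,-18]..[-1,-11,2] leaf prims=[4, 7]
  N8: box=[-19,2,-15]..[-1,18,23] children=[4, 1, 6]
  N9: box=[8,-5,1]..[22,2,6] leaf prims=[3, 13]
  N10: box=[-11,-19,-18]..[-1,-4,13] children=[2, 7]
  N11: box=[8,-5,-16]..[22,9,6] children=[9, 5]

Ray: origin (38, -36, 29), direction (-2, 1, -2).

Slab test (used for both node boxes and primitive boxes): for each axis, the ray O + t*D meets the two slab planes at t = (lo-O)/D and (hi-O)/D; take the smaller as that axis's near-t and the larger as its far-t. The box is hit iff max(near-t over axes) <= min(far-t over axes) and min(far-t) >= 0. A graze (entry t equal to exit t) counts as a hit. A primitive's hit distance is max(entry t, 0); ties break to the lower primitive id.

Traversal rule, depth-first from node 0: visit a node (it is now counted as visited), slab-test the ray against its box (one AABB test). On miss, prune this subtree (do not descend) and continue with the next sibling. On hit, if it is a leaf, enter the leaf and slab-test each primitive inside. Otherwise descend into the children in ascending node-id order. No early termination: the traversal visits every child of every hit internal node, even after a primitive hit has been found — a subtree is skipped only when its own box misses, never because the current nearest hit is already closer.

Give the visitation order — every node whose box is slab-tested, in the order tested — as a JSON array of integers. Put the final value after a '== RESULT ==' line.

Trace the traversal:
N0 x:[8,57/2] y:[17,59] z:[3,49/2] -> hit [17,49/2], descend [3, 8, 10, 11]
  N3 x:[31/2,39/2] y:[51,59] z:[9,49/2] -> miss, prune
  N8 x:[39/2,57/2] y:[38,54] z:[3,22] -> miss, prune
  N10 x:[39/2,49/2] y:[17,32] z:[8,47/2] -> hit [39/2,47/2], descend [2, 7]
    N2 x:[43/2,49/2] y:[27,32] z:[8,41/2] -> miss, prune
    N7 x:[39/2,45/2] y:[17,25] z:[27/2,47/2] -> hit [39/2,45/2] leaf, test {P4@t=22, P7(miss)}
  N11 x:[8,15] y:[31,45] z:[23/2,45/2] -> miss, prune

7 AABB tests over nodes [0, 3, 8, 10, 2, 7, 11]; 1 leaf entered; closest P4.

== RESULT ==
[0, 3, 8, 10, 2, 7, 11]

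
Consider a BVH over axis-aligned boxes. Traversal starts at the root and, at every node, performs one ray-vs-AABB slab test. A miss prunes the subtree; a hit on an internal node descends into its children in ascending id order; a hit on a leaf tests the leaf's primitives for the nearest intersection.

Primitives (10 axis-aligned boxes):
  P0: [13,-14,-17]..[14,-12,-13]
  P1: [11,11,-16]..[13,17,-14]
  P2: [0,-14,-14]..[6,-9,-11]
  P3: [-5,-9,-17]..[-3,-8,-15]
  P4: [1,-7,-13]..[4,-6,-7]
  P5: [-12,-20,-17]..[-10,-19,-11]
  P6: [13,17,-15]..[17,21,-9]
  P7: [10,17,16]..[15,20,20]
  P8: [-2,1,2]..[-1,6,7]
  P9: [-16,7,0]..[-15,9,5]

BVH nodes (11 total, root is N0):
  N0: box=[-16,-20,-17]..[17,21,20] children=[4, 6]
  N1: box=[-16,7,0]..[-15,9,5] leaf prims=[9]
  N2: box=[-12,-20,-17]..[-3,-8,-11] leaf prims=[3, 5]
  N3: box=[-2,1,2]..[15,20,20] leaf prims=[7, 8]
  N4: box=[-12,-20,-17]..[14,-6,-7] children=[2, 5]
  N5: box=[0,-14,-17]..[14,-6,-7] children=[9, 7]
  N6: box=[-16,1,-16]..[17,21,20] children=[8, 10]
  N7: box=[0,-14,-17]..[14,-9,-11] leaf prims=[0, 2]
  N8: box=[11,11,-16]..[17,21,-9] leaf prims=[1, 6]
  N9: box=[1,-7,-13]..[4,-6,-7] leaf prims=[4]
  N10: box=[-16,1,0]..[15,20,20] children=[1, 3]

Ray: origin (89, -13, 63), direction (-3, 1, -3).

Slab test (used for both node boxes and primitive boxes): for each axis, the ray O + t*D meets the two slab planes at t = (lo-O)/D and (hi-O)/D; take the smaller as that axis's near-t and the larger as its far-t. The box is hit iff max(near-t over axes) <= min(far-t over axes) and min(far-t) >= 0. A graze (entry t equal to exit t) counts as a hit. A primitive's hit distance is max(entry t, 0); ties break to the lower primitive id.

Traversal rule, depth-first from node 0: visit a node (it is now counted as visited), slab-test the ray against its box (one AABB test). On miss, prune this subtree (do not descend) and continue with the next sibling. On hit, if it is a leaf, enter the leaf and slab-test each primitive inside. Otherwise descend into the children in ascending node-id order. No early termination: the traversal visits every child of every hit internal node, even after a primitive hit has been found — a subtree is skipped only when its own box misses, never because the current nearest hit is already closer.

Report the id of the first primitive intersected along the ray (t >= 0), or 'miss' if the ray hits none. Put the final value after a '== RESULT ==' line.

Traverse from the root:
N0 x:[24,35] y:[-7,34] z:[43/3,80/3] -> hit [24,80/3], descend [4, 6]
  N4 x:[25,101/3] y:[-7,7] z:[70/3,80/3] -> miss, prune
  N6 x:[24,35] y:[14,34] z:[43/3,79/3] -> hit [24,79/3], descend [8, 10]
    N8 x:[24,26] y:[24,34] z:[24,79/3] -> hit [24,26] leaf, test {P1@t=77/3, P6(miss)}
    N10 x:[74/3,35] y:[14,33] z:[43/3,21] -> miss, prune

Visited [0, 4, 6, 8, 10]. Tests: 5 box, 1 leaf. Nearest: P1.

== RESULT ==
1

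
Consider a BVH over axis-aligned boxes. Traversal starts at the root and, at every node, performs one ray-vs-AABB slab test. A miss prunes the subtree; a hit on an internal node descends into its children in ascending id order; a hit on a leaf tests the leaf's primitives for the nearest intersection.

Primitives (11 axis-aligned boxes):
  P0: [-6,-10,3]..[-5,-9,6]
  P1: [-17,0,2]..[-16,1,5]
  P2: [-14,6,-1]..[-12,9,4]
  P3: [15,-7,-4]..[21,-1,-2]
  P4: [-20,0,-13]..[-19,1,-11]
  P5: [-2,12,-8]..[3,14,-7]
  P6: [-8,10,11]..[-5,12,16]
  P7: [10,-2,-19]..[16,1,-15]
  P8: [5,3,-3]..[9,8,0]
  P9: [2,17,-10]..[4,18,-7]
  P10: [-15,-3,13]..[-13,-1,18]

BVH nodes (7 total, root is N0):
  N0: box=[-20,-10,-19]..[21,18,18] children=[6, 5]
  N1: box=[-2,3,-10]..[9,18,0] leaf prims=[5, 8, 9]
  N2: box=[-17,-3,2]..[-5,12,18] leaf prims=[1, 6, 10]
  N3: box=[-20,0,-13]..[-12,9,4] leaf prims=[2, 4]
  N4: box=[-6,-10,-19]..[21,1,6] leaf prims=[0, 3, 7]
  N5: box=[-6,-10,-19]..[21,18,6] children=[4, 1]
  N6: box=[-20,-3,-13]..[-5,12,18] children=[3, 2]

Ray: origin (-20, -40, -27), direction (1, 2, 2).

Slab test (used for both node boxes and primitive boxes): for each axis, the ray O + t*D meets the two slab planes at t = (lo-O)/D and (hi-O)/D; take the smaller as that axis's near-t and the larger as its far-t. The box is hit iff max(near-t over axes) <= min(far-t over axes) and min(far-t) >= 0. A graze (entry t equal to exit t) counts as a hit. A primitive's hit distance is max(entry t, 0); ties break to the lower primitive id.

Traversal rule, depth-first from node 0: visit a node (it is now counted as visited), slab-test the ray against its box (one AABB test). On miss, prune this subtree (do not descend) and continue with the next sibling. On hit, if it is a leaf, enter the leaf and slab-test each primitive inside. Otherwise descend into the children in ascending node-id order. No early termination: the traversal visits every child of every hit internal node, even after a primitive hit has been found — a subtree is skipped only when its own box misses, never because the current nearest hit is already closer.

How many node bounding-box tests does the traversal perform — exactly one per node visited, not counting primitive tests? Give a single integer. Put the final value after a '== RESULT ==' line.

Trace the traversal:
N0 x:[0,41] y:[15,29] z:[4,45/2] -> hit [15,45/2], descend [5, 6]
  N5 x:[14,41] y:[15,29] z:[4,33/2] -> hit [15,33/2], descend [1, 4]
    N1 x:[18,29] y:[43/2,29] z:[17/2,27/2] -> miss, prune
    N4 x:[14,41] y:[15,41/2] z:[4,33/2] -> hit [15,33/2] leaf, test {P0@t=15, P3(miss), P7(miss)}
  N6 x:[0,15] y:[37/2,26] z:[7,45/2] -> miss, prune

order=[0, 5, 1, 4, 6]  |boxes|=5  |leaves|=1  hit=P0

== RESULT ==
5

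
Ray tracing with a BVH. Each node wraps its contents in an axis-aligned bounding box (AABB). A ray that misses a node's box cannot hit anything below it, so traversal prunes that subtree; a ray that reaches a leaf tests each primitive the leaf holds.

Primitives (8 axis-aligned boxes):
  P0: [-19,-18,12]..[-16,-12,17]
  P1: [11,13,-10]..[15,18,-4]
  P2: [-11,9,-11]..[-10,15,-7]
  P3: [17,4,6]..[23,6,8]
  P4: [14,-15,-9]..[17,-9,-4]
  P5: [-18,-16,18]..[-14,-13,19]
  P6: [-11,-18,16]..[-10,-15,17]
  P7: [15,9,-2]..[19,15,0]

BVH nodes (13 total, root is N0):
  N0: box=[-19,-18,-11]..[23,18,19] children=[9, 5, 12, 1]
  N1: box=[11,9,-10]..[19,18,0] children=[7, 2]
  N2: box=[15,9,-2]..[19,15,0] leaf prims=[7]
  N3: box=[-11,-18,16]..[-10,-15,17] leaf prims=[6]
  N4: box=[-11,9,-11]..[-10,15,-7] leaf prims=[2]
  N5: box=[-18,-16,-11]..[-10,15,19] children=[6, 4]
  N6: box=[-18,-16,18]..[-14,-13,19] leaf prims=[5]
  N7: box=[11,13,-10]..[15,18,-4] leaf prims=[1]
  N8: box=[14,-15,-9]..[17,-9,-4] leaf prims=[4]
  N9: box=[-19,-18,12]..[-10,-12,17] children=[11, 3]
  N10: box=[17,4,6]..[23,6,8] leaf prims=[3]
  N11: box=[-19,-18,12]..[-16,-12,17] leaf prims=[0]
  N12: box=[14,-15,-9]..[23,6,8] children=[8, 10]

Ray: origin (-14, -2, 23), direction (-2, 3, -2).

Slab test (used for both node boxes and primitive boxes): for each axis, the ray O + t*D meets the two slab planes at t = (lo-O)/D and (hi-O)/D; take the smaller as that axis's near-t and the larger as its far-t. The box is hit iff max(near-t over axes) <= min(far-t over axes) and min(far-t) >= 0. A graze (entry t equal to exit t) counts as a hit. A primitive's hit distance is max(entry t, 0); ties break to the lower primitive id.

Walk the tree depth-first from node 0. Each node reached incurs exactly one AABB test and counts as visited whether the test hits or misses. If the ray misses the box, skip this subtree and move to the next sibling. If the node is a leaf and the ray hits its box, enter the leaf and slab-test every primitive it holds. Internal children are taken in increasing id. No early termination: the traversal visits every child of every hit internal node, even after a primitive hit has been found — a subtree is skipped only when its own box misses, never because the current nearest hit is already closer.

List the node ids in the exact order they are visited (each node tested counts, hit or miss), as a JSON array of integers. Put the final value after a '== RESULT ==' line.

Traverse from the root:
N0 x:[-37/2,5/2] y:[-16/3,20/3] z:[2,17] -> hit [2,5/2], descend [1, 5, 9, 12]
  N1 x:[-33/2,-25/2] y:[11/3,20/3] z:[23/2,33/2] -> miss, prune
  N5 x:[-2,2] y:[-14/3,17/3] z:[2,17] -> hit [2,2], descend [4, 6]
    N4 x:[-2,-3/2] y:[11/3,17/3] z:[15,17] -> miss, prune
    N6 x:[0,2] y:[-14/3,-11/3] z:[2,5/2] -> miss, prune
  N9 x:[-2,5/2] y:[-16/3,-10/3] z:[3,11/2] -> miss, prune
  N12 x:[-37/2,-14] y:[-13/3,8/3] z:[15/2,16] -> miss, prune

Summary -> nodes [0, 1, 5, 4, 6, 9, 12]; box-tests=7; leaf-entries=0; first=miss

== RESULT ==
[0, 1, 5, 4, 6, 9, 12]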